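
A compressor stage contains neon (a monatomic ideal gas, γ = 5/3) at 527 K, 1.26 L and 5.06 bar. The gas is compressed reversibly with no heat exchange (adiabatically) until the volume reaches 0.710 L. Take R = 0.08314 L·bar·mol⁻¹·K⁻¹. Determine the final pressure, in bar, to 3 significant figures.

Reversible adiabatic, γ = 5/3: T₂ = T₁·(V₁/V₂)^(γ−1) = 772.5 K; P₂ = P₁·(V₁/V₂)^γ = 13.16 bar.

P₂ ≈ 13.2 bar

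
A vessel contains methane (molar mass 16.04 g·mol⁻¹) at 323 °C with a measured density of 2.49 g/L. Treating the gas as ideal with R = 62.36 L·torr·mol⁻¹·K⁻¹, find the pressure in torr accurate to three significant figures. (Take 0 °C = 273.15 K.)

ρ = PM/(RT) ⇒ P = ρRT/M = (2.49 × 62.36 × 596.1) / 16.04

P ≈ 5.77e+03 torr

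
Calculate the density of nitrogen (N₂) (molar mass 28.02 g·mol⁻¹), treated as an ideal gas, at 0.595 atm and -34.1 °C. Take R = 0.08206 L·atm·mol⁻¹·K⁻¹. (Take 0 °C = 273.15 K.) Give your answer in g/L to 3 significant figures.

ρ = PM/(RT) = (0.595 × 28.02) / (0.08206 × 239.0)

ρ ≈ 0.850 g/L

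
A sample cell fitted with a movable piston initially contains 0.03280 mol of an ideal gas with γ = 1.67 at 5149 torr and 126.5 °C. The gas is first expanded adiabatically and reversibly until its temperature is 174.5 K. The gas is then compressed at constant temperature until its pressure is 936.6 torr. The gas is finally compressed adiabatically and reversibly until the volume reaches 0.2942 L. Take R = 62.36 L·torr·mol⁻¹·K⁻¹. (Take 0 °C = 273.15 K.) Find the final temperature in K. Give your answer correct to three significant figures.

T₄ ≈ 208 K

Convert: T₁ = 399.6 K.
From PV = nRT: V₁ = nRT₁/P₁ = 0.1588 L.
Adiabatic (γ = 1.67), T V^(γ−1) and P V^γ constant: P₂ = P₁·(T₂/T₁)^(γ/(γ−1)) = 652.7 torr; V₂ = V₁·(T₁/T₂)^(1/(γ−1)) = 0.5469 L.
Isothermal, so P V is constant: T₃ = T₂; V₃ = V₂·(P₂/P₃) = 0.3811 L.
Adiabatic (γ = 1.67), T V^(γ−1) and P V^γ constant: T₄ = T₃·(V₃/V₄)^(γ−1) = 207.5 K; P₄ = P₃·(V₃/V₄)^γ = 1443 torr.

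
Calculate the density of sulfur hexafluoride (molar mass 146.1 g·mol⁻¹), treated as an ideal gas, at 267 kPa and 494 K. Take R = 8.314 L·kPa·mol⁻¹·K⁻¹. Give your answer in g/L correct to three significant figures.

ρ ≈ 9.50 g/L

ρ = PM/(RT) = (267 × 146.1) / (8.314 × 494.0)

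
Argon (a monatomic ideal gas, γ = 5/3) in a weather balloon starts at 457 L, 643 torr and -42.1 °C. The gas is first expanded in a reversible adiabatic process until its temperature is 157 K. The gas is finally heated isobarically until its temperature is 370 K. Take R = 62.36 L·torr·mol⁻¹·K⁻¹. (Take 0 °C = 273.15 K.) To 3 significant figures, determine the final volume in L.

Convert: T₁ = 231.0 K.
Reversible adiabatic, γ = 5/3: P₂ = P₁·(T₂/T₁)^(γ/(γ−1)) = 244.7 torr; V₂ = V₁·(T₁/T₂)^(1/(γ−1)) = 815.9 L.
P constant ⇒ V ∝ T: P₃ = P₂; V₃ = V₂·(T₃/T₂) = 1923 L.

V₃ ≈ 1.92e+03 L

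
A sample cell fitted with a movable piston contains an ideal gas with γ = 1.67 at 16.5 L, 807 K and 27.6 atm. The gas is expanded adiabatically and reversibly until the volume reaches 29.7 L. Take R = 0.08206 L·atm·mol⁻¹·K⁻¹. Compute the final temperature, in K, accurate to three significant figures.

Adiabatic (γ = 1.67), T V^(γ−1) and P V^γ constant: T₂ = T₁·(V₁/V₂)^(γ−1) = 544.3 K; P₂ = P₁·(V₁/V₂)^γ = 10.34 atm.

T₂ ≈ 544 K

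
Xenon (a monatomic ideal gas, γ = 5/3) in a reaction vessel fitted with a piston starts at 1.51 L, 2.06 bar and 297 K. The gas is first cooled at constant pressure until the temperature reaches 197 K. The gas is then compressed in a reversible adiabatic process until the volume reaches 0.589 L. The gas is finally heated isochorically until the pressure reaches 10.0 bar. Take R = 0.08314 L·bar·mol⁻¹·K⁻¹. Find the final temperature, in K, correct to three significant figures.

P constant ⇒ V ∝ T: P₂ = P₁; V₂ = V₁·(T₂/T₁) = 1.002 L.
Reversible adiabatic, γ = 5/3: T₃ = T₂·(V₂/V₃)^(γ−1) = 280.7 K; P₃ = P₂·(V₂/V₃)^γ = 4.991 bar.
V constant ⇒ P ∝ T: V₄ = V₃; T₄ = T₃·(P₄/P₃) = 562.4 K.

T₄ ≈ 562 K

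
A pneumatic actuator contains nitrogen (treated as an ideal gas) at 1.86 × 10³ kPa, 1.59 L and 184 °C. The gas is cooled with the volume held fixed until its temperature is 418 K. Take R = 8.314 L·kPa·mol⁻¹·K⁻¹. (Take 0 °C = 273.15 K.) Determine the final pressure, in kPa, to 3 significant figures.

Convert: T₁ = 457.1 K.
Isochoric, so P/T is constant: V₂ = V₁; P₂ = P₁·(T₂/T₁) = 1701 kPa.

P₂ ≈ 1.70e+03 kPa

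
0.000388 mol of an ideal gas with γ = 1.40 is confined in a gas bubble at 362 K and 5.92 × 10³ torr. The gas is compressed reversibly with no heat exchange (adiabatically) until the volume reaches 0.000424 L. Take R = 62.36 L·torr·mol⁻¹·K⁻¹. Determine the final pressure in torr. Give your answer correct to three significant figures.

From PV = nRT: V₁ = nRT₁/P₁ = 0.001480 L.
Reversible adiabatic, γ = 1.40: T₂ = T₁·(V₁/V₂)^(γ−1) = 596.8 K; P₂ = P₁·(V₁/V₂)^γ = 3.406e+04 torr.

P₂ ≈ 3.41e+04 torr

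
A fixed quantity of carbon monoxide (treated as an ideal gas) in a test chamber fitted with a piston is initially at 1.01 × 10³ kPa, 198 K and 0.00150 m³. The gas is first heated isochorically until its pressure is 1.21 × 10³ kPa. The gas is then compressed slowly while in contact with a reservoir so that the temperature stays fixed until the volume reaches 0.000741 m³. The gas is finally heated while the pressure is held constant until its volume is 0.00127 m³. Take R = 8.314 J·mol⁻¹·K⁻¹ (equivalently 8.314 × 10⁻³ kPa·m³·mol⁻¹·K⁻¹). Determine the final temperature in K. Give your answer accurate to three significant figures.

T₄ ≈ 407 K

Isochoric, so P/T is constant: V₂ = V₁; T₂ = T₁·(P₂/P₁) = 237.2 K.
T constant ⇒ Boyle's law P V = const: T₃ = T₂; P₃ = P₂·(V₂/V₃) = 2449 kPa.
Isobaric, so V/T is constant: P₄ = P₃; T₄ = T₃·(V₄/V₃) = 406.6 K.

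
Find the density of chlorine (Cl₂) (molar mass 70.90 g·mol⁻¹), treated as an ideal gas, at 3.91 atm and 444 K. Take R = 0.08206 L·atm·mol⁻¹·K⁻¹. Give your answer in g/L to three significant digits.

ρ = PM/(RT) = (3.91 × 70.90) / (0.08206 × 444.0)

ρ ≈ 7.61 g/L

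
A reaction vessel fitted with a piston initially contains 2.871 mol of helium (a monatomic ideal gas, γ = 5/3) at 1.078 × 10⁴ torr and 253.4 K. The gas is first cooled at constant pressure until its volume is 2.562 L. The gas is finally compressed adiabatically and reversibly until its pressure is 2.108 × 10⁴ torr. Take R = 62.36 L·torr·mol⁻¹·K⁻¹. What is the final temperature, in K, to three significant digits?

T₃ ≈ 202 K

From PV = nRT: V₁ = nRT₁/P₁ = 4.208 L.
Isobaric, so V/T is constant: P₂ = P₁; T₂ = T₁·(V₂/V₁) = 154.3 K.
Reversible adiabatic, γ = 5/3: T₃ = T₂·(P₃/P₂)^((γ−1)/γ) = 201.7 K; V₃ = V₂·(P₂/P₃)^(1/γ) = 1.713 L.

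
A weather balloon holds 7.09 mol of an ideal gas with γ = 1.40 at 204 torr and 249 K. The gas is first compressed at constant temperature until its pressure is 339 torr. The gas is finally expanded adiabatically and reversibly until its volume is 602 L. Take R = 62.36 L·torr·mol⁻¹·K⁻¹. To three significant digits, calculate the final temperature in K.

From PV = nRT: V₁ = nRT₁/P₁ = 539.7 L.
Isothermal, so P V is constant: T₂ = T₁; V₂ = V₁·(P₁/P₂) = 324.8 L.
Reversible adiabatic, γ = 1.40: T₃ = T₂·(V₂/V₃)^(γ−1) = 194.5 K; P₃ = P₂·(V₂/V₃)^γ = 142.9 torr.

T₃ ≈ 195 K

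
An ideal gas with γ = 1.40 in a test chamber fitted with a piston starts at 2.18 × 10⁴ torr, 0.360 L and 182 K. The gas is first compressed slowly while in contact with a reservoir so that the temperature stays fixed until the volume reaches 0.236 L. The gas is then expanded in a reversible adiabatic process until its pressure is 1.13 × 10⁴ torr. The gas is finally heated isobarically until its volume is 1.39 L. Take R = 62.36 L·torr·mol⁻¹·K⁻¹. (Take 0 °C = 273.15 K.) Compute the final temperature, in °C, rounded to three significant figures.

Isothermal, so P V is constant: T₂ = T₁; P₂ = P₁·(V₁/V₂) = 3.325e+04 torr.
Adiabatic (γ = 1.40), T V^(γ−1) and P V^γ constant: T₃ = T₂·(P₃/P₂)^((γ−1)/γ) = 133.7 K; V₃ = V₂·(P₂/P₃)^(1/γ) = 0.5102 L.
P constant ⇒ V ∝ T: P₄ = P₃; T₄ = T₃·(V₄/V₃) = 364.3 K.

T₄ ≈ 91.1 °C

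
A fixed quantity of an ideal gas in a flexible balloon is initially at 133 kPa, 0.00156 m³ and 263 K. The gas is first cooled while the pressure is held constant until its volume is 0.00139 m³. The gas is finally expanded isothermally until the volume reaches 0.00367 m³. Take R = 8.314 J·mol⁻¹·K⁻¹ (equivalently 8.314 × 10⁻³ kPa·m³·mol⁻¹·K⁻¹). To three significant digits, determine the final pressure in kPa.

P₃ ≈ 50.4 kPa

P constant ⇒ V ∝ T: P₂ = P₁; T₂ = T₁·(V₂/V₁) = 234.3 K.
Isothermal, so P V is constant: T₃ = T₂; P₃ = P₂·(V₂/V₃) = 50.37 kPa.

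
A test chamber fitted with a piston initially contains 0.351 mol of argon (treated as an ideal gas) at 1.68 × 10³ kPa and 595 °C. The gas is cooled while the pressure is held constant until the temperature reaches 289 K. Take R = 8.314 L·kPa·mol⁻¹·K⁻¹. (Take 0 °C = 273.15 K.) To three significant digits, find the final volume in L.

V₂ ≈ 0.502 L

Convert: T₁ = 868.1 K.
From PV = nRT: V₁ = nRT₁/P₁ = 1.508 L.
P constant ⇒ V ∝ T: P₂ = P₁; V₂ = V₁·(T₂/T₁) = 0.5020 L.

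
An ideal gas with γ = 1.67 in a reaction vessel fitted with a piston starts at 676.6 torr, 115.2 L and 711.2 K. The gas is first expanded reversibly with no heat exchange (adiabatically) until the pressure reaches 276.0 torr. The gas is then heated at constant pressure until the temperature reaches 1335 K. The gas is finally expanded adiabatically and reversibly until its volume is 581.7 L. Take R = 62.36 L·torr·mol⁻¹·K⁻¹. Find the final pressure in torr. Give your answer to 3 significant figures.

Reversible adiabatic, γ = 1.67: T₂ = T₁·(P₂/P₁)^((γ−1)/γ) = 496.3 K; V₂ = V₁·(P₁/P₂)^(1/γ) = 197.1 L.
Isobaric, so V/T is constant: P₃ = P₂; V₃ = V₂·(T₃/T₂) = 530.1 L.
Reversible adiabatic, γ = 1.67: T₄ = T₃·(V₃/V₄)^(γ−1) = 1254 K; P₄ = P₃·(V₃/V₄)^γ = 236.3 torr.

P₄ ≈ 236 torr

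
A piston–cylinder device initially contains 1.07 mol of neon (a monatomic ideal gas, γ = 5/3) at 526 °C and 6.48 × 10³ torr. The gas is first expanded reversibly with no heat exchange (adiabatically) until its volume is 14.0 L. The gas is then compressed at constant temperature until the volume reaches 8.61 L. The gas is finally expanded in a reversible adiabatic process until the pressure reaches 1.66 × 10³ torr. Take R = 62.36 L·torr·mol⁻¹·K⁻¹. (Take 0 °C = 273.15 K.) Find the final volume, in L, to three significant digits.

V₄ ≈ 15.3 L

Convert: T₁ = 799.1 K.
From PV = nRT: V₁ = nRT₁/P₁ = 8.229 L.
Adiabatic (γ = 5/3), T V^(γ−1) and P V^γ constant: T₂ = T₁·(V₁/V₂)^(γ−1) = 560.8 K; P₂ = P₁·(V₁/V₂)^γ = 2673 torr.
Isothermal, so P V is constant: T₃ = T₂; P₃ = P₂·(V₂/V₃) = 4346 torr.
Reversible adiabatic, γ = 5/3: T₄ = T₃·(P₄/P₃)^((γ−1)/γ) = 381.6 K; V₄ = V₃·(P₃/P₄)^(1/γ) = 15.34 L.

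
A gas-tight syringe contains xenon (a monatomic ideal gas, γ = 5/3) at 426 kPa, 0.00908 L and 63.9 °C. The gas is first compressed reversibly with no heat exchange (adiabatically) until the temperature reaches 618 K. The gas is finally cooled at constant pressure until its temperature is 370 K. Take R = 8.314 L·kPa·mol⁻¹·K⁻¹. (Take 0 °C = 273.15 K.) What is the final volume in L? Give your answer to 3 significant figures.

V₃ ≈ 0.00219 L

Convert: T₁ = 337.0 K.
Adiabatic (γ = 5/3), T V^(γ−1) and P V^γ constant: P₂ = P₁·(T₂/T₁)^(γ/(γ−1)) = 1939 kPa; V₂ = V₁·(T₁/T₂)^(1/(γ−1)) = 0.003657 L.
Isobaric, so V/T is constant: P₃ = P₂; V₃ = V₂·(T₃/T₂) = 0.002190 L.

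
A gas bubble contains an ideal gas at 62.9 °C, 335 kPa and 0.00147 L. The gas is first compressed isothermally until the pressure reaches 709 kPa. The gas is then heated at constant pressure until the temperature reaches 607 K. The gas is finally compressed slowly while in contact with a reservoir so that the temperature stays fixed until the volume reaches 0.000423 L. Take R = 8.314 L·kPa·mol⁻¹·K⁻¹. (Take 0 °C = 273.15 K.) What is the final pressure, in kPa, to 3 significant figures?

P₄ ≈ 2.10e+03 kPa

Convert: T₁ = 336.0 K.
T constant ⇒ Boyle's law P V = const: T₂ = T₁; V₂ = V₁·(P₁/P₂) = 0.0006946 L.
Isobaric, so V/T is constant: P₃ = P₂; V₃ = V₂·(T₃/T₂) = 0.001255 L.
T constant ⇒ Boyle's law P V = const: T₄ = T₃; P₄ = P₃·(V₃/V₄) = 2103 kPa.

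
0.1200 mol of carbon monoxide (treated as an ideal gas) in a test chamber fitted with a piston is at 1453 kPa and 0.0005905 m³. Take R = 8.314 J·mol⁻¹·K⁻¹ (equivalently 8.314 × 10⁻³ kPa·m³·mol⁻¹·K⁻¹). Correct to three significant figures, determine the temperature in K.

T ≈ 860 K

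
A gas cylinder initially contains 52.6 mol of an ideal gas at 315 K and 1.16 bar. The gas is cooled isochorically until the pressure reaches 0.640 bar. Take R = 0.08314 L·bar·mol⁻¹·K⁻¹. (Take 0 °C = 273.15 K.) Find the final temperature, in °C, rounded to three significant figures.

T₂ ≈ -99.4 °C

From PV = nRT: V₁ = nRT₁/P₁ = 1188 L.
V constant ⇒ P ∝ T: V₂ = V₁; T₂ = T₁·(P₂/P₁) = 173.8 K.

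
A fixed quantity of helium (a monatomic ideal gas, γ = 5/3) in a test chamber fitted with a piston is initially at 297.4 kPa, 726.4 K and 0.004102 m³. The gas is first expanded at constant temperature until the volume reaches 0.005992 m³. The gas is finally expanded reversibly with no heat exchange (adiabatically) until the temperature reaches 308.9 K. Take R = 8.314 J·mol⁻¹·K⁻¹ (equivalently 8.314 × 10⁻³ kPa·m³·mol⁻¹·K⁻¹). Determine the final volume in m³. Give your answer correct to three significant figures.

V₃ ≈ 0.0216 m³

Isothermal, so P V is constant: T₂ = T₁; P₂ = P₁·(V₁/V₂) = 203.6 kPa.
Adiabatic (γ = 5/3), T V^(γ−1) and P V^γ constant: P₃ = P₂·(T₃/T₂)^(γ/(γ−1)) = 24.01 kPa; V₃ = V₂·(T₂/T₃)^(1/(γ−1)) = 0.02161 m³.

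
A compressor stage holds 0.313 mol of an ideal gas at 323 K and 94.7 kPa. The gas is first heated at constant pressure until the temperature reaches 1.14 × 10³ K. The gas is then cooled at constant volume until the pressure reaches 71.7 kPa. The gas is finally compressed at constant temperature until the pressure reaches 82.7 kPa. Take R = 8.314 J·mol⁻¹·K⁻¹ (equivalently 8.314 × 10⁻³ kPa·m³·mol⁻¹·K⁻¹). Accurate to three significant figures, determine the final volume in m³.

V₄ ≈ 0.0272 m³

From PV = nRT: V₁ = nRT₁/P₁ = 0.008876 m³.
Isobaric, so V/T is constant: P₂ = P₁; V₂ = V₁·(T₂/T₁) = 0.03133 m³.
V constant ⇒ P ∝ T: V₃ = V₂; T₃ = T₂·(P₃/P₂) = 863.1 K.
Isothermal, so P V is constant: T₄ = T₃; V₄ = V₃·(P₃/P₄) = 0.02716 m³.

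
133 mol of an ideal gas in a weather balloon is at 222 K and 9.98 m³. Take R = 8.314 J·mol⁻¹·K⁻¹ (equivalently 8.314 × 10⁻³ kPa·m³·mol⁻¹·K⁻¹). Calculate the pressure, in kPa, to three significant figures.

P ≈ 24.6 kPa

PV = nRT ⇒ P = nRT/V = (133 × 8.314 × 10⁻³ × 222) / 9.98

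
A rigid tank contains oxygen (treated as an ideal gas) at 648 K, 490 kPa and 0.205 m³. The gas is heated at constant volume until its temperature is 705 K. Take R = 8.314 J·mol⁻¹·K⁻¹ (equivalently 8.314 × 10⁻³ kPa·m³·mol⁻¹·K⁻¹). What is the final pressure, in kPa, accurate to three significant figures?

P₂ ≈ 533 kPa

V constant ⇒ P ∝ T: V₂ = V₁; P₂ = P₁·(T₂/T₁) = 533.1 kPa.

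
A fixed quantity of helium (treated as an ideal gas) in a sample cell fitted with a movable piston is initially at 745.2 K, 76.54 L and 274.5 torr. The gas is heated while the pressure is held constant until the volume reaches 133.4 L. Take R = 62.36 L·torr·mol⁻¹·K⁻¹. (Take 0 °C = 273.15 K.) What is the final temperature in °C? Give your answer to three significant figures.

Isobaric, so V/T is constant: P₂ = P₁; T₂ = T₁·(V₂/V₁) = 1299 K.

T₂ ≈ 1.03e+03 °C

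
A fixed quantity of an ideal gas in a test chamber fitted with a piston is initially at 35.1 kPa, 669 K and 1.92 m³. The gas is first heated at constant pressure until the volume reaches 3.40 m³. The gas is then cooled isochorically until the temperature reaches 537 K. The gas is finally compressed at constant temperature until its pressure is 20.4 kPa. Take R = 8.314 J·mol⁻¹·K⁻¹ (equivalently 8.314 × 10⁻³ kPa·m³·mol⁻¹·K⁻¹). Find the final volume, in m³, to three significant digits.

P constant ⇒ V ∝ T: P₂ = P₁; T₂ = T₁·(V₂/V₁) = 1185 K.
Isochoric, so P/T is constant: V₃ = V₂; P₃ = P₂·(T₃/T₂) = 15.91 kPa.
T constant ⇒ Boyle's law P V = const: T₄ = T₃; V₄ = V₃·(P₃/P₄) = 2.652 m³.

V₄ ≈ 2.65 m³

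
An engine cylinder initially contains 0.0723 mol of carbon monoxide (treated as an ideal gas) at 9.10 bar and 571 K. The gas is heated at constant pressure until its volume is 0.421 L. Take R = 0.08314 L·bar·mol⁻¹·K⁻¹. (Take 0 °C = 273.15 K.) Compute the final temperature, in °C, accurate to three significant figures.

T₂ ≈ 364 °C

From PV = nRT: V₁ = nRT₁/P₁ = 0.3772 L.
P constant ⇒ V ∝ T: P₂ = P₁; T₂ = T₁·(V₂/V₁) = 637.3 K.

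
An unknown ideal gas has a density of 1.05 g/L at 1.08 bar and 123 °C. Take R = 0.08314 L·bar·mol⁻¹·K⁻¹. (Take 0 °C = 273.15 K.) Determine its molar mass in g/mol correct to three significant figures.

ρ = PM/(RT) ⇒ M = ρRT/P = (1.05 × 0.08314 × 396.1) / 1.08

M ≈ 32.0 g/mol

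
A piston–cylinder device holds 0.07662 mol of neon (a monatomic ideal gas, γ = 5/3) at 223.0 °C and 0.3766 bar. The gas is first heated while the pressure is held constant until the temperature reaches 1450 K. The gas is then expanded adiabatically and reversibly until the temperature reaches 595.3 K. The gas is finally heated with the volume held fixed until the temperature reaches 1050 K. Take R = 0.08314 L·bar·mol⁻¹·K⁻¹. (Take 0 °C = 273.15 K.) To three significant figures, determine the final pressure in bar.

P₄ ≈ 0.0717 bar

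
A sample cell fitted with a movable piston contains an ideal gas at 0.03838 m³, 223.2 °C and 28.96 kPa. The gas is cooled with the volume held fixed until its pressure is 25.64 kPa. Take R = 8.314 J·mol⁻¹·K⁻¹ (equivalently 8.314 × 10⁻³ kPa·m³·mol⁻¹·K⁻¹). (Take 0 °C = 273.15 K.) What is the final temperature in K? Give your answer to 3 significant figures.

T₂ ≈ 439 K

Convert: T₁ = 496.3 K.
Isochoric, so P/T is constant: V₂ = V₁; T₂ = T₁·(P₂/P₁) = 439.4 K.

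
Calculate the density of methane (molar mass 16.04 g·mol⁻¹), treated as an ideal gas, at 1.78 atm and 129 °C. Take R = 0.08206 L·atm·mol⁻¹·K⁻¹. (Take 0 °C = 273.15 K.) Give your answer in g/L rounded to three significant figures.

ρ ≈ 0.865 g/L

ρ = PM/(RT) = (1.78 × 16.04) / (0.08206 × 402.1)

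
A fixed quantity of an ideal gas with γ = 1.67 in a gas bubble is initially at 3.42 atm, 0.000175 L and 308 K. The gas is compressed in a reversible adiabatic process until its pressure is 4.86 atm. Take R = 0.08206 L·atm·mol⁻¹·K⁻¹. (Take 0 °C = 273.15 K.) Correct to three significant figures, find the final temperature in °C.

T₂ ≈ 81.5 °C

Adiabatic (γ = 1.67), T V^(γ−1) and P V^γ constant: T₂ = T₁·(P₂/P₁)^((γ−1)/γ) = 354.6 K; V₂ = V₁·(P₁/P₂)^(1/γ) = 0.0001418 L.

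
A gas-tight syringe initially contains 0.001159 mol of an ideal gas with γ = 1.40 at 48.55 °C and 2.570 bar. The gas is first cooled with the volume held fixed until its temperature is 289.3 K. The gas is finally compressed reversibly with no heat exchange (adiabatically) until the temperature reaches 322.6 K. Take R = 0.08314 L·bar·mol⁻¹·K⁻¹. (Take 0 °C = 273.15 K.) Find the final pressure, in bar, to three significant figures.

P₃ ≈ 3.38 bar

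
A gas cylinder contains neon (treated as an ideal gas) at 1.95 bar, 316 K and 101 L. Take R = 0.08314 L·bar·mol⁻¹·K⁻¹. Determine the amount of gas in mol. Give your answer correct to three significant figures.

n ≈ 7.50 mol

PV = nRT ⇒ n = PV/(RT) = (1.95 × 101) / (0.08314 × 316)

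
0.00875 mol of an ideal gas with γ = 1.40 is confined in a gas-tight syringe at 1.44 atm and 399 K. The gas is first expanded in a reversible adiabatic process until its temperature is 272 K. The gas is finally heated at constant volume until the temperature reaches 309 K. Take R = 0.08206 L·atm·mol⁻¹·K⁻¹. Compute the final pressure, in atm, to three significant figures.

P₃ ≈ 0.428 atm

From PV = nRT: V₁ = nRT₁/P₁ = 0.1990 L.
Reversible adiabatic, γ = 1.40: P₂ = P₁·(T₂/T₁)^(γ/(γ−1)) = 0.3767 atm; V₂ = V₁·(T₁/T₂)^(1/(γ−1)) = 0.5185 L.
V constant ⇒ P ∝ T: V₃ = V₂; P₃ = P₂·(T₃/T₂) = 0.4279 atm.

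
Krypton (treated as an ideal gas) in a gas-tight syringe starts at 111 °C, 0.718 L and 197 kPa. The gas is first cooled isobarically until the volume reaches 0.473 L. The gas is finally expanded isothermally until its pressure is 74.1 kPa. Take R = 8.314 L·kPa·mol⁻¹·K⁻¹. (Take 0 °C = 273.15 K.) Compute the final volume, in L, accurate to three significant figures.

V₃ ≈ 1.26 L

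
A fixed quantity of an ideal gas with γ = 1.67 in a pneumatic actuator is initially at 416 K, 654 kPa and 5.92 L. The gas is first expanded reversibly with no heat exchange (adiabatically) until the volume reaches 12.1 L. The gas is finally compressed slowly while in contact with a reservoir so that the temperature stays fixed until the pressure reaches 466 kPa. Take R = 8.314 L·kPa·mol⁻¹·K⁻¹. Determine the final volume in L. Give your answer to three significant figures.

V₃ ≈ 5.15 L

Reversible adiabatic, γ = 1.67: T₂ = T₁·(V₁/V₂)^(γ−1) = 257.7 K; P₂ = P₁·(V₁/V₂)^γ = 198.2 kPa.
Isothermal, so P V is constant: T₃ = T₂; V₃ = V₂·(P₂/P₃) = 5.146 L.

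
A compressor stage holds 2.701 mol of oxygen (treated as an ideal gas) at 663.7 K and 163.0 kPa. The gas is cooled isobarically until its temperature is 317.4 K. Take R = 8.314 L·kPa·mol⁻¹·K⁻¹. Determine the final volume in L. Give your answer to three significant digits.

V₂ ≈ 43.7 L

From PV = nRT: V₁ = nRT₁/P₁ = 91.44 L.
P constant ⇒ V ∝ T: P₂ = P₁; V₂ = V₁·(T₂/T₁) = 43.73 L.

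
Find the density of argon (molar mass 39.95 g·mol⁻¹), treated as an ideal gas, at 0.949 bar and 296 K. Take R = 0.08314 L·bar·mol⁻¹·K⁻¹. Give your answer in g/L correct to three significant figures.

ρ = PM/(RT) = (0.949 × 39.95) / (0.08314 × 296.0)

ρ ≈ 1.54 g/L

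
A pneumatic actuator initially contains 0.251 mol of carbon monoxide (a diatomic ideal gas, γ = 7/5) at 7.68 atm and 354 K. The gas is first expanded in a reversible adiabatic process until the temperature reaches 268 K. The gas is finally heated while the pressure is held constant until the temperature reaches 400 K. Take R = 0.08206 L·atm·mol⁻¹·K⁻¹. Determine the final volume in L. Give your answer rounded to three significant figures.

From PV = nRT: V₁ = nRT₁/P₁ = 0.9494 L.
Reversible adiabatic, γ = 7/5: P₂ = P₁·(T₂/T₁)^(γ/(γ−1)) = 2.899 atm; V₂ = V₁·(T₁/T₂)^(1/(γ−1)) = 1.904 L.
Isobaric, so V/T is constant: P₃ = P₂; V₃ = V₂·(T₃/T₂) = 2.841 L.

V₃ ≈ 2.84 L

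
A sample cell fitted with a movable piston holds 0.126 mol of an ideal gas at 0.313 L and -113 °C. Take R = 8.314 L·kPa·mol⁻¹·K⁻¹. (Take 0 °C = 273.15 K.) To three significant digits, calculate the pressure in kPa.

P ≈ 536 kPa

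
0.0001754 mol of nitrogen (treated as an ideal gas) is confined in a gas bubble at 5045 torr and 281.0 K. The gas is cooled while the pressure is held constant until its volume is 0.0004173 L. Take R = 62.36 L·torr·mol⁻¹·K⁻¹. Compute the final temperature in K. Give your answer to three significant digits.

T₂ ≈ 192 K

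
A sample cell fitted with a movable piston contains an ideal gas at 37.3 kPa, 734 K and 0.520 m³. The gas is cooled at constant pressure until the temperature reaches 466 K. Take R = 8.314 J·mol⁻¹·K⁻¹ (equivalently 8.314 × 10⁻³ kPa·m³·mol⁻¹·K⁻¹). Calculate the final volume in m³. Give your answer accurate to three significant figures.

V₂ ≈ 0.330 m³

P constant ⇒ V ∝ T: P₂ = P₁; V₂ = V₁·(T₂/T₁) = 0.3301 m³.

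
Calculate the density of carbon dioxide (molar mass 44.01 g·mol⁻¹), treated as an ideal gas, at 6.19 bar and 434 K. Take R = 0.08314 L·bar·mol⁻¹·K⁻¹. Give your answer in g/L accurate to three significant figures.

ρ ≈ 7.55 g/L

ρ = PM/(RT) = (6.19 × 44.01) / (0.08314 × 434.0)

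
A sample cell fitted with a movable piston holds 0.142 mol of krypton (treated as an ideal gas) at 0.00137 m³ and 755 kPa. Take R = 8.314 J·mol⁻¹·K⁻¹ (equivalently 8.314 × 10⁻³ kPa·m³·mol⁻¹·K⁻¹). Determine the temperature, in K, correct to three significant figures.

T ≈ 876 K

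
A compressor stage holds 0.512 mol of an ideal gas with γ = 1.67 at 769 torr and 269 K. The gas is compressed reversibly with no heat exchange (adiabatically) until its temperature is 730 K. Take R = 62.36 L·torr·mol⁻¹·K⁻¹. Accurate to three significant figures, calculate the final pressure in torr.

From PV = nRT: V₁ = nRT₁/P₁ = 11.17 L.
Reversible adiabatic, γ = 1.67: P₂ = P₁·(T₂/T₁)^(γ/(γ−1)) = 9260 torr; V₂ = V₁·(T₁/T₂)^(1/(γ−1)) = 2.517 L.

P₂ ≈ 9.26e+03 torr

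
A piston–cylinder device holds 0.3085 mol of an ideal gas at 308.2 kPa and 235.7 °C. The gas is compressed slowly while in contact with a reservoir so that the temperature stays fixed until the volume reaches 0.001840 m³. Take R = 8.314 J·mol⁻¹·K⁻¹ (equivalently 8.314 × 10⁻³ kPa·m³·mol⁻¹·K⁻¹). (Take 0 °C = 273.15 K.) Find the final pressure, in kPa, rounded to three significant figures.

P₂ ≈ 709 kPa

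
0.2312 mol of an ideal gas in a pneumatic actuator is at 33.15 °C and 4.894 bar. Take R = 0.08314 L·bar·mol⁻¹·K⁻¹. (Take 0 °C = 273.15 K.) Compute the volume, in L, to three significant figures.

Convert: T = 306.30 K.
PV = nRT ⇒ V = nRT/P = (0.2312 × 0.08314 × 306.30) / 4.894

V ≈ 1.20 L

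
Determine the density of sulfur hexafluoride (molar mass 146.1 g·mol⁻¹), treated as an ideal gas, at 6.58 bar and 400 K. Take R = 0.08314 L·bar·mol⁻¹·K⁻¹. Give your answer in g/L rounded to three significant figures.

ρ ≈ 28.9 g/L

ρ = PM/(RT) = (6.58 × 146.1) / (0.08314 × 400.0)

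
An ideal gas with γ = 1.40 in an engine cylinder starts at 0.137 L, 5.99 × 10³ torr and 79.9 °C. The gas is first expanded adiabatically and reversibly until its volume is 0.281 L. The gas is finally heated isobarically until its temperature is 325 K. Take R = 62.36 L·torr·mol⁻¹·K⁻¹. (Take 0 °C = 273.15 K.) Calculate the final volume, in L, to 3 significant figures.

Convert: T₁ = 353.0 K.
Adiabatic (γ = 1.40), T V^(γ−1) and P V^γ constant: T₂ = T₁·(V₁/V₂)^(γ−1) = 264.9 K; P₂ = P₁·(V₁/V₂)^γ = 2191 torr.
Isobaric, so V/T is constant: P₃ = P₂; V₃ = V₂·(T₃/T₂) = 0.3448 L.

V₃ ≈ 0.345 L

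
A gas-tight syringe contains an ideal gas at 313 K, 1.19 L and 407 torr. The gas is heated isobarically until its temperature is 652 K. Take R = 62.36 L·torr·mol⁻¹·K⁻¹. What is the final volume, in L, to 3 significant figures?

V₂ ≈ 2.48 L

P constant ⇒ V ∝ T: P₂ = P₁; V₂ = V₁·(T₂/T₁) = 2.479 L.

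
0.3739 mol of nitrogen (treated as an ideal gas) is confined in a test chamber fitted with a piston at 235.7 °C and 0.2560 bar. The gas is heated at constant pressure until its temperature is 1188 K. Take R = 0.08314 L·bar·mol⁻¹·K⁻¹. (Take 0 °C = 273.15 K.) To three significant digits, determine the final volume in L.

V₂ ≈ 144 L

Convert: T₁ = 508.8 K.
From PV = nRT: V₁ = nRT₁/P₁ = 61.79 L.
P constant ⇒ V ∝ T: P₂ = P₁; V₂ = V₁·(T₂/T₁) = 144.3 L.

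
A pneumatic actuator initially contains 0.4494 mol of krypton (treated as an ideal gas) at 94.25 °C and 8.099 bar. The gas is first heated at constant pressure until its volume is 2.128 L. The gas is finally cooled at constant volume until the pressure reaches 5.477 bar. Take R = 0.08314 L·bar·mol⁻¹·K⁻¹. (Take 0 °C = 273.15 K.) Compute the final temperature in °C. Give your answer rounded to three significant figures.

T₃ ≈ 38.8 °C

Convert: T₁ = 367.4 K.
From PV = nRT: V₁ = nRT₁/P₁ = 1.695 L.
Isobaric, so V/T is constant: P₂ = P₁; T₂ = T₁·(V₂/V₁) = 461.3 K.
V constant ⇒ P ∝ T: V₃ = V₂; T₃ = T₂·(P₃/P₂) = 311.9 K.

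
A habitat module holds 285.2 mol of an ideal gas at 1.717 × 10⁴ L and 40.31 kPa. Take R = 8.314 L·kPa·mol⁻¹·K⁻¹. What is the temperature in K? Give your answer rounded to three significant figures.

PV = nRT ⇒ T = PV/(nR) = (40.31 × 1.717e+04) / (285.2 × 8.314)

T ≈ 292 K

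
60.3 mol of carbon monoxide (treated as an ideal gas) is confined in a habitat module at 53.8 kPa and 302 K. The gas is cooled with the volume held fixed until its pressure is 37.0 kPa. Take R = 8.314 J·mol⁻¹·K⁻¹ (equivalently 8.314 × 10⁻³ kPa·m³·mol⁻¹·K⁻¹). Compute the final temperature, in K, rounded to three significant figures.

From PV = nRT: V₁ = nRT₁/P₁ = 2.814 m³.
V constant ⇒ P ∝ T: V₂ = V₁; T₂ = T₁·(P₂/P₁) = 207.7 K.

T₂ ≈ 208 K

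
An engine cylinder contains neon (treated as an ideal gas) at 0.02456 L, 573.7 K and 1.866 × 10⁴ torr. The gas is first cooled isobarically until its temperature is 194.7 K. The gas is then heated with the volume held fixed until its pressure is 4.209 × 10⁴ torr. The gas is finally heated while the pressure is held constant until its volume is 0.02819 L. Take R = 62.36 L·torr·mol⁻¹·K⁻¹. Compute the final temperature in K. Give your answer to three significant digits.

T₄ ≈ 1.49e+03 K

Isobaric, so V/T is constant: P₂ = P₁; V₂ = V₁·(T₂/T₁) = 0.008335 L.
Isochoric, so P/T is constant: V₃ = V₂; T₃ = T₂·(P₃/P₂) = 439.2 K.
Isobaric, so V/T is constant: P₄ = P₃; T₄ = T₃·(V₄/V₃) = 1485 K.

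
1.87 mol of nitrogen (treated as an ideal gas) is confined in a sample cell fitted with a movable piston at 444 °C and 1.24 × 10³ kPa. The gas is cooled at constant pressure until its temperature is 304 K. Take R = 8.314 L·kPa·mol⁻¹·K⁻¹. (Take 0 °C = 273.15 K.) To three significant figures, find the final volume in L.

Convert: T₁ = 717.1 K.
From PV = nRT: V₁ = nRT₁/P₁ = 8.992 L.
Isobaric, so V/T is constant: P₂ = P₁; V₂ = V₁·(T₂/T₁) = 3.812 L.

V₂ ≈ 3.81 L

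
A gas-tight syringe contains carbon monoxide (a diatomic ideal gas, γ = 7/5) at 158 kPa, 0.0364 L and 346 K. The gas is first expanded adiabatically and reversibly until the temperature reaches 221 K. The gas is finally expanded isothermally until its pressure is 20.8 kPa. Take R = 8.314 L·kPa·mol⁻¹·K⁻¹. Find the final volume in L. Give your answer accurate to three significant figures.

V₃ ≈ 0.177 L

Reversible adiabatic, γ = 7/5: P₂ = P₁·(T₂/T₁)^(γ/(γ−1)) = 32.91 kPa; V₂ = V₁·(T₁/T₂)^(1/(γ−1)) = 0.1116 L.
T constant ⇒ Boyle's law P V = const: T₃ = T₂; V₃ = V₂·(P₂/P₃) = 0.1766 L.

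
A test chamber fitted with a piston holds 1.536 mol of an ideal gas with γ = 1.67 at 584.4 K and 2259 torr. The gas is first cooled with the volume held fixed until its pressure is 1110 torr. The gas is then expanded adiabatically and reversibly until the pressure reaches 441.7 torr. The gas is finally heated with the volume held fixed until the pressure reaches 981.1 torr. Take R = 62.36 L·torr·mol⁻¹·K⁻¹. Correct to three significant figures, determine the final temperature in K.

T₄ ≈ 441 K

From PV = nRT: V₁ = nRT₁/P₁ = 24.78 L.
Isochoric, so P/T is constant: V₂ = V₁; T₂ = T₁·(P₂/P₁) = 287.2 K.
Adiabatic (γ = 1.67), T V^(γ−1) and P V^γ constant: T₃ = T₂·(P₃/P₂)^((γ−1)/γ) = 198.4 K; V₃ = V₂·(P₂/P₃)^(1/γ) = 43.03 L.
Isochoric, so P/T is constant: V₄ = V₃; T₄ = T₃·(P₄/P₃) = 440.7 K.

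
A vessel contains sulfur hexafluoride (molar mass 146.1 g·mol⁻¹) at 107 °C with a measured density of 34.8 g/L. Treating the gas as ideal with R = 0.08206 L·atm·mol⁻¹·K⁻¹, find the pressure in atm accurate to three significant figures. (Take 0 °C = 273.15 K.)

P ≈ 7.43 atm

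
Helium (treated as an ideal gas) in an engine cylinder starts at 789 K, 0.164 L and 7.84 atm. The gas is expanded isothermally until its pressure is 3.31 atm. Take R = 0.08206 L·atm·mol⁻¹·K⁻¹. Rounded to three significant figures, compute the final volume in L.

V₂ ≈ 0.388 L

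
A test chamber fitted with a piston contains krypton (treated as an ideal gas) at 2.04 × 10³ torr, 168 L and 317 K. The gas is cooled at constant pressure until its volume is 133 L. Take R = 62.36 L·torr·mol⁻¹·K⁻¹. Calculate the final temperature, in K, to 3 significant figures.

T₂ ≈ 251 K

Isobaric, so V/T is constant: P₂ = P₁; T₂ = T₁·(V₂/V₁) = 251.0 K.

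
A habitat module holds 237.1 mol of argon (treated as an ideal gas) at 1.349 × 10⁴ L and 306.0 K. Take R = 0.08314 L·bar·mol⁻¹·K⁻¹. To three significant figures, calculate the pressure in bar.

P ≈ 0.447 bar

PV = nRT ⇒ P = nRT/V = (237.1 × 0.08314 × 306.0) / 1.349e+04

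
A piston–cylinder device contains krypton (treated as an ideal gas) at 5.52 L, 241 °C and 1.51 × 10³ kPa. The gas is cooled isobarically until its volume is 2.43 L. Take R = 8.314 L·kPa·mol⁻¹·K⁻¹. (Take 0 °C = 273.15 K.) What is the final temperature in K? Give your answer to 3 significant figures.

Convert: T₁ = 514.1 K.
Isobaric, so V/T is constant: P₂ = P₁; T₂ = T₁·(V₂/V₁) = 226.3 K.

T₂ ≈ 226 K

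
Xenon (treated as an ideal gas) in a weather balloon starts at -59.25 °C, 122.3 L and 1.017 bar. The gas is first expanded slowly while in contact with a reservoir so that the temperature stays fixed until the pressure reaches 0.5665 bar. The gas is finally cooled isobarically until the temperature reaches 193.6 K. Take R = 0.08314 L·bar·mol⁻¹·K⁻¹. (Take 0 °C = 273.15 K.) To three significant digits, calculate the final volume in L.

V₃ ≈ 199 L

Convert: T₁ = 213.9 K.
Isothermal, so P V is constant: T₂ = T₁; V₂ = V₁·(P₁/P₂) = 219.6 L.
P constant ⇒ V ∝ T: P₃ = P₂; V₃ = V₂·(T₃/T₂) = 198.7 L.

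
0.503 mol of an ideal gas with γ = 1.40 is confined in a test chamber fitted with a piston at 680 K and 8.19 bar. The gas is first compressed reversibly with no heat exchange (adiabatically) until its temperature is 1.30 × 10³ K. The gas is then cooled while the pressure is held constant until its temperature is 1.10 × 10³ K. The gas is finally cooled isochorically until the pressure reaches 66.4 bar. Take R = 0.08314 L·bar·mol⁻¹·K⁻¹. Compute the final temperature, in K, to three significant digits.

From PV = nRT: V₁ = nRT₁/P₁ = 3.472 L.
Reversible adiabatic, γ = 1.40: P₂ = P₁·(T₂/T₁)^(γ/(γ−1)) = 79.12 bar; V₂ = V₁·(T₁/T₂)^(1/(γ−1)) = 0.6871 L.
P constant ⇒ V ∝ T: P₃ = P₂; V₃ = V₂·(T₃/T₂) = 0.5814 L.
Isochoric, so P/T is constant: V₄ = V₃; T₄ = T₃·(P₄/P₃) = 923.1 K.

T₄ ≈ 923 K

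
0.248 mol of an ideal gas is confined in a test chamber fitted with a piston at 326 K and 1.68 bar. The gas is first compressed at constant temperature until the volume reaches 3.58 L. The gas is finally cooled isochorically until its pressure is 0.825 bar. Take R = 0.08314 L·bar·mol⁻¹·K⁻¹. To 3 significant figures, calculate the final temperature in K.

T₃ ≈ 143 K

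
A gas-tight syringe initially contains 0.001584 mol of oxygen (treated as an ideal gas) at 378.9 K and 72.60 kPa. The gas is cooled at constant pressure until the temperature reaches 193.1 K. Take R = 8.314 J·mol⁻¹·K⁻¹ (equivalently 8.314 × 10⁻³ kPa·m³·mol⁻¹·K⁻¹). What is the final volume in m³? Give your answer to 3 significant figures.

From PV = nRT: V₁ = nRT₁/P₁ = 6.873e-05 m³.
P constant ⇒ V ∝ T: P₂ = P₁; V₂ = V₁·(T₂/T₁) = 3.503e-05 m³.

V₂ ≈ 3.50e-05 m³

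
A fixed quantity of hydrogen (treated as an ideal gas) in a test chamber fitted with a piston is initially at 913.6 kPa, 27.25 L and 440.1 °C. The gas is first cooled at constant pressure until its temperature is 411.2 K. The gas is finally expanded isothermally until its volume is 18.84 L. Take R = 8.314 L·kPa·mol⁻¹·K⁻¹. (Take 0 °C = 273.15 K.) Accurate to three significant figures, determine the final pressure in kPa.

P₃ ≈ 762 kPa

Convert: T₁ = 713.2 K.
Isobaric, so V/T is constant: P₂ = P₁; V₂ = V₁·(T₂/T₁) = 15.71 L.
T constant ⇒ Boyle's law P V = const: T₃ = T₂; P₃ = P₂·(V₂/V₃) = 761.8 kPa.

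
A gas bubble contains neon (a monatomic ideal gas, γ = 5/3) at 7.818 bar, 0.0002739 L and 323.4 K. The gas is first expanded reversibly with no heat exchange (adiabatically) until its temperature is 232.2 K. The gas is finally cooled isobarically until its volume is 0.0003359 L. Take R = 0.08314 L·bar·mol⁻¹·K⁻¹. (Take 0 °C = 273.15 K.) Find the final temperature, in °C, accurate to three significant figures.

T₃ ≈ -99.9 °C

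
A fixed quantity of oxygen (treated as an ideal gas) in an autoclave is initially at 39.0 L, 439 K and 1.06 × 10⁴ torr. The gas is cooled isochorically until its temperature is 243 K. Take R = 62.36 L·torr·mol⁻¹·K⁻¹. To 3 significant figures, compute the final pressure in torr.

Isochoric, so P/T is constant: V₂ = V₁; P₂ = P₁·(T₂/T₁) = 5867 torr.

P₂ ≈ 5.87e+03 torr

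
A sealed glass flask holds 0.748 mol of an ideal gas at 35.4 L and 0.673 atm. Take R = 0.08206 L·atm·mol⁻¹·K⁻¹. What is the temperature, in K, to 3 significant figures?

T ≈ 388 K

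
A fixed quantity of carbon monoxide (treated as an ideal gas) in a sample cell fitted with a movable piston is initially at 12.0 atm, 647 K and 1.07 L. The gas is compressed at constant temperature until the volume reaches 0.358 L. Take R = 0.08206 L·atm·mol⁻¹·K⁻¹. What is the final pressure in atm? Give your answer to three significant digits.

T constant ⇒ Boyle's law P V = const: T₂ = T₁; P₂ = P₁·(V₁/V₂) = 35.87 atm.

P₂ ≈ 35.9 atm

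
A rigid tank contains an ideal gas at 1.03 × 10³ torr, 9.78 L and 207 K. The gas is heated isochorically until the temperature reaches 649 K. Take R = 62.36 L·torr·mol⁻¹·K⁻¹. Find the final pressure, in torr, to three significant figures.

P₂ ≈ 3.23e+03 torr

V constant ⇒ P ∝ T: V₂ = V₁; P₂ = P₁·(T₂/T₁) = 3229 torr.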